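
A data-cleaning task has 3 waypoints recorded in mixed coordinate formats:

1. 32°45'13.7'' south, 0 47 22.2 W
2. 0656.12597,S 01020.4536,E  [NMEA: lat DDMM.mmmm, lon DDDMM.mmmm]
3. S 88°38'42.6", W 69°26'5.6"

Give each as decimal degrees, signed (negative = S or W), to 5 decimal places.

Point 1:
  φ: 45′ + 13.7″ = 45.22833′; 32 + 45.22833/60 = 32.753806
  hemisphere S, so the sign is −
  Longitude: 0 + 47/60 + 22.2/3600 = 0.789500
  hemisphere W, so the sign is −
Point 2:
  Lat: split at 2 digits → 06° and 56.12597′; 6 + 56.12597/60 = 6.935433
  S → negative
  Longitude: split at 3 digits → 010° and 20.4536′; 10 + 20.4536/60 = 10.340893
  E → positive
Point 3:
  Lat: 88 + 38/60 + 42.6/3600 = 88.645167
  S ⇒ negate
  Lon: 69 + 26/60 + 5.6/3600 = 69.434889
  W ⇒ negate

1. -32.75381, -0.78950
2. -6.93543, 10.34089
3. -88.64517, -69.43489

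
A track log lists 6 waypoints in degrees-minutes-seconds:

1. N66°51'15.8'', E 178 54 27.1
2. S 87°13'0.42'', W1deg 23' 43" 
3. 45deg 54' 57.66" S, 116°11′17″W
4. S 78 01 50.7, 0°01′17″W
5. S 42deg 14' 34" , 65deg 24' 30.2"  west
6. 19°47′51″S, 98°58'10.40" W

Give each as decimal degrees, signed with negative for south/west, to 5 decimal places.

Point 1:
  Latitude: 66° + 51/60 + 15.8/3600 = 66 + 0.850000 + 0.004389 = 66.854389
  N → positive
  Longitude: 178° + 54/60 + 27.1/3600 = 178 + 0.900000 + 0.007528 = 178.907528
  E ⇒ keep positive
Point 2:
  Lat: 13′ + 0.42″ = 13.00700′; 87 + 13.00700/60 = 87.216783
  S ⇒ negate
  Longitude: 1 + 23/60 + 43/3600 = 1.395278
  hemisphere W, so the sign is −
Point 3:
  Latitude: 45° + 54/60 + 57.66/3600 = 45 + 0.900000 + 0.016017 = 45.916017
  S ⇒ negate
  Lon: 116 + 11/60 + 17/3600 = 116.188056
  W → negative
Point 4:
  φ: 78 + 1/60 + 50.7/3600 = 78.030750
  hemisphere S, so the sign is −
  Longitude: 0 + 1/60 + 17/3600 = 0.021389
  hemisphere W, so the sign is −
Point 5:
  Latitude: 42° + 14/60 + 34/3600 = 42 + 0.233333 + 0.009444 = 42.242778
  hemisphere S, so the sign is −
  Longitude: 65 + 24/60 + 30.2/3600 = 65.408389
  W ⇒ negate
Point 6:
  Lat: 19° + 47/60 + 51/3600 = 19 + 0.783333 + 0.014167 = 19.797500
  hemisphere S, so the sign is −
  λ: 98° + 58/60 + 10.4/3600 = 98 + 0.966667 + 0.002889 = 98.969556
  W → negative

1. 66.85439, 178.90753
2. -87.21678, -1.39528
3. -45.91602, -116.18806
4. -78.03075, -0.02139
5. -42.24278, -65.40839
6. -19.79750, -98.96956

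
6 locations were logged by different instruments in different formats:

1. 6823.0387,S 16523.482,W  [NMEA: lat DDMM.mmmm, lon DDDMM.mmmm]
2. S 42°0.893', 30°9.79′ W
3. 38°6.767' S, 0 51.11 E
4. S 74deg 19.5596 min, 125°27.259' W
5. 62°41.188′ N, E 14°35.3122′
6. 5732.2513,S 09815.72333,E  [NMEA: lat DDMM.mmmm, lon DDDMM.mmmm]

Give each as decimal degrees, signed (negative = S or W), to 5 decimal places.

Point 1:
  Latitude: split at 2 digits → 68° and 23.0387′; 68 + 23.0387/60 = 68.383978
  S ⇒ negate
  Lon: split at 3 digits → 165° and 23.482′; 165 + 23.482/60 = 165.391367
  hemisphere W, so the sign is −
Point 2:
  Latitude: 0.893′ = 0.014883°; total 42.014883
  hemisphere S, so the sign is −
  Lon: 9.79′ = 0.163167°; total 30.163167
  W → negative
Point 3:
  φ: 38 + 6.767/60 = 38.112783
  S ⇒ negate
  Longitude: 0 + 51.11/60 = 0.851833
  E → positive
Point 4:
  Latitude: 19.5596′ = 0.325993°; total 74.325993
  hemisphere S, so the sign is −
  Longitude: 27.259′ = 0.454317°; total 125.454317
  W ⇒ negate
Point 5:
  Latitude: 62 + 41.188/60 = 62.686467
  N → positive
  λ: 35.3122′ = 0.588537°; total 14.588537
  E ⇒ keep positive
Point 6:
  φ: degrees = first 2 digits = 57, minutes = 32.2513; 57 + 32.2513/60 = 57.537522
  S ⇒ negate
  λ: split at 3 digits → 098° and 15.72333′; 98 + 15.72333/60 = 98.262056
  E ⇒ keep positive

1. -68.38398, -165.39137
2. -42.01488, -30.16317
3. -38.11278, 0.85183
4. -74.32599, -125.45432
5. 62.68647, 14.58854
6. -57.53752, 98.26206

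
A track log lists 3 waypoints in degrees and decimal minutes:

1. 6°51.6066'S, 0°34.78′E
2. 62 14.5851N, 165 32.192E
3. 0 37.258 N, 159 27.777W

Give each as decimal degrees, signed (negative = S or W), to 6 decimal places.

Point 1:
  Lat: 6 + 51.6066/60 = 6.8601100
  hemisphere S, so the sign is −
  Lon: 0 + 34.78/60 = 0.5796667
  E ⇒ keep positive
Point 2:
  φ: 62 + 14.5851/60 = 62.2430850
  N → positive
  Longitude: 165 + 32.192/60 = 165.5365333
  E → positive
Point 3:
  Lat: 37.258′ = 0.620967°; total 0.6209667
  N ⇒ keep positive
  λ: 27.777′ = 0.462950°; total 159.4629500
  W ⇒ negate

1. -6.860110, 0.579667
2. 62.243085, 165.536533
3. 0.620967, -159.462950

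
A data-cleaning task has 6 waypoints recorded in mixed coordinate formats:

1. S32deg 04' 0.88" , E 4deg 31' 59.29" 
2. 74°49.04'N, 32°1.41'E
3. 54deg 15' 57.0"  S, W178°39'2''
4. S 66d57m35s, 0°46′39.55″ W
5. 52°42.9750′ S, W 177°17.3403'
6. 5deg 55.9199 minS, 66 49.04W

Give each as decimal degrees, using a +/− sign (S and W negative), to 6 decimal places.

1. -32.066911, 4.533136
2. 74.817333, 32.023500
3. -54.265833, -178.650556
4. -66.959722, -0.777653
5. -52.716250, -177.289005
6. -5.931998, -66.817333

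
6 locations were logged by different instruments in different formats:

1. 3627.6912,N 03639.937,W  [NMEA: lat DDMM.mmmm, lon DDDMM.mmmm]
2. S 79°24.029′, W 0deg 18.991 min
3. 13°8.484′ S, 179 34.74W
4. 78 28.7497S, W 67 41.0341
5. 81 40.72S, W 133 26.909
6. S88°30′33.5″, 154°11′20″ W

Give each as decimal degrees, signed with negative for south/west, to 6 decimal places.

1. 36.461520, -36.665617
2. -79.400483, -0.316517
3. -13.141400, -179.579000
4. -78.479162, -67.683902
5. -81.678667, -133.448483
6. -88.509306, -154.188889

Point 1:
  φ: degrees = first 2 digits = 36, minutes = 27.6912; 36 + 27.6912/60 = 36.4615200
  N → positive
  Lon: degrees = first 3 digits = 36, minutes = 39.937; 36 + 39.937/60 = 36.6656167
  W ⇒ negate
Point 2:
  φ: 24.029′ = 0.400483°; total 79.4004833
  S → negative
  Lon: 0 + 18.991/60 = 0.3165167
  W → negative
Point 3:
  Lat: 8.484′ = 0.141400°; total 13.1414000
  S → negative
  Longitude: 34.74′ = 0.579000°; total 179.5790000
  W ⇒ negate
Point 4:
  Latitude: 28.7497′ = 0.479162°; total 78.4791617
  hemisphere S, so the sign is −
  Lon: 41.0341′ = 0.683902°; total 67.6839017
  hemisphere W, so the sign is −
Point 5:
  φ: 81 + 40.72/60 = 81.6786667
  hemisphere S, so the sign is −
  λ: 26.909′ = 0.448483°; total 133.4484833
  W ⇒ negate
Point 6:
  φ: 88 + 30/60 + 33.5/3600 = 88.5093056
  S → negative
  Lon: 154° + 11/60 + 20/3600 = 154 + 0.183333 + 0.005556 = 154.1888889
  hemisphere W, so the sign is −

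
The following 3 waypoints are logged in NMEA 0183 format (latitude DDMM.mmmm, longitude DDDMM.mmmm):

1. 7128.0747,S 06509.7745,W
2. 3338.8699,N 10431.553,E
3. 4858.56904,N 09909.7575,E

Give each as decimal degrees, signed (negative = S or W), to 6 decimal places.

Point 1:
  φ: split at 2 digits → 71° and 28.0747′; 71 + 28.0747/60 = 71.4679117
  hemisphere S, so the sign is −
  Lon: degrees = first 3 digits = 65, minutes = 9.7745; 65 + 9.7745/60 = 65.1629083
  W ⇒ negate
Point 2:
  φ: degrees = first 2 digits = 33, minutes = 38.8699; 33 + 38.8699/60 = 33.6478317
  N → positive
  λ: degrees = first 3 digits = 104, minutes = 31.553; 104 + 31.553/60 = 104.5258833
  E ⇒ keep positive
Point 3:
  Lat: degrees = first 2 digits = 48, minutes = 58.56904; 48 + 58.56904/60 = 48.9761507
  N ⇒ keep positive
  λ: degrees = first 3 digits = 99, minutes = 9.7575; 99 + 9.7575/60 = 99.1626250
  E → positive

1. -71.467912, -65.162908
2. 33.647832, 104.525883
3. 48.976151, 99.162625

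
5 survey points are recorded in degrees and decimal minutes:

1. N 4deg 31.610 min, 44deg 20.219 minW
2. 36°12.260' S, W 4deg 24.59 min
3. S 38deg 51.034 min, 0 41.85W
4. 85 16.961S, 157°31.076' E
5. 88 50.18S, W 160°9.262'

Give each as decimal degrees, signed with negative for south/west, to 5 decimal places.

1. 4.52683, -44.33698
2. -36.20433, -4.40983
3. -38.85057, -0.69750
4. -85.28268, 157.51793
5. -88.83633, -160.15437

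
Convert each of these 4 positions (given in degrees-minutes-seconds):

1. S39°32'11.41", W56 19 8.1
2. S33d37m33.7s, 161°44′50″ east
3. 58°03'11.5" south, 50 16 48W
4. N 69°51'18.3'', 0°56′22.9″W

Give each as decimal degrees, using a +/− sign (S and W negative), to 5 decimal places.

Point 1:
  Latitude: 39° + 32/60 + 11.41/3600 = 39 + 0.533333 + 0.003169 = 39.536503
  S ⇒ negate
  Lon: 56 + 19/60 + 8.1/3600 = 56.318917
  W → negative
Point 2:
  Latitude: 33° + 37/60 + 33.7/3600 = 33 + 0.616667 + 0.009361 = 33.626028
  S ⇒ negate
  Longitude: 161 + 44/60 + 50/3600 = 161.747222
  E ⇒ keep positive
Point 3:
  Latitude: 58° + 3/60 + 11.5/3600 = 58 + 0.050000 + 0.003194 = 58.053194
  S ⇒ negate
  Longitude: 50° + 16/60 + 48/3600 = 50 + 0.266667 + 0.013333 = 50.280000
  W → negative
Point 4:
  φ: 69° + 51/60 + 18.3/3600 = 69 + 0.850000 + 0.005083 = 69.855083
  N ⇒ keep positive
  Lon: 0 + 56/60 + 22.9/3600 = 0.939694
  hemisphere W, so the sign is −

1. -39.53650, -56.31892
2. -33.62603, 161.74722
3. -58.05319, -50.28000
4. 69.85508, -0.93969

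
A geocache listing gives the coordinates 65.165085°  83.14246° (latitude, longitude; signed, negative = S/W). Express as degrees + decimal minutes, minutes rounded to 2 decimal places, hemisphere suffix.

65° 9.91′ N, 83° 8.55′ E

Lat: fractional part 0.165085 → 9.9051 minutes
Lon: fractional part 0.142460 → 8.5476 minutes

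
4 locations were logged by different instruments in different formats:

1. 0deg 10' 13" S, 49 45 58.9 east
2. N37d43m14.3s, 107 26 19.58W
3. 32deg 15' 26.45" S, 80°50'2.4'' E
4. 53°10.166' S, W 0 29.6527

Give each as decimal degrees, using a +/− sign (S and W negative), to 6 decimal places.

Point 1:
  Latitude: 10′ + 13″ = 10.21667′; 0 + 10.21667/60 = 0.1702778
  S ⇒ negate
  Longitude: 49° + 45/60 + 58.9/3600 = 49 + 0.750000 + 0.016361 = 49.7663611
  E ⇒ keep positive
Point 2:
  φ: 37 + 43/60 + 14.3/3600 = 37.7206389
  N → positive
  Lon: 107 + 26/60 + 19.58/3600 = 107.4387722
  W ⇒ negate
Point 3:
  φ: 32 + 15/60 + 26.45/3600 = 32.2573472
  S ⇒ negate
  λ: 50′ + 2.4″ = 50.04000′; 80 + 50.04000/60 = 80.8340000
  E ⇒ keep positive
Point 4:
  φ: 53 + 10.166/60 = 53.1694333
  hemisphere S, so the sign is −
  Lon: 0 + 29.6527/60 = 0.4942117
  W → negative

1. -0.170278, 49.766361
2. 37.720639, -107.438772
3. -32.257347, 80.834000
4. -53.169433, -0.494212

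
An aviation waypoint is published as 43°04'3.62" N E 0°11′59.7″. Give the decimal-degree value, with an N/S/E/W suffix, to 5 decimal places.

43.06767° N, 0.19992° E

Latitude: 43° + 4/60 + 3.62/3600 = 43 + 0.066667 + 0.001006 = 43.067672
λ: 11′ + 59.7″ = 11.99500′; 0 + 11.99500/60 = 0.199917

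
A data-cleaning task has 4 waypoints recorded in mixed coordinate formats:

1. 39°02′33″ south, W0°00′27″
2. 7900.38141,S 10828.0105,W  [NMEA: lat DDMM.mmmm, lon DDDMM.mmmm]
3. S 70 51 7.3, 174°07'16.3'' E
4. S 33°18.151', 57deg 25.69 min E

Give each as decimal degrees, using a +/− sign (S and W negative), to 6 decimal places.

Point 1:
  Latitude: 39° + 2/60 + 33/3600 = 39 + 0.033333 + 0.009167 = 39.0425000
  S → negative
  Lon: 0 + 0/60 + 27/3600 = 0.0075000
  W → negative
Point 2:
  Lat: degrees = first 2 digits = 79, minutes = 0.38141; 79 + 0.38141/60 = 79.0063568
  S ⇒ negate
  Lon: split at 3 digits → 108° and 28.0105′; 108 + 28.0105/60 = 108.4668417
  W ⇒ negate
Point 3:
  Lat: 70 + 51/60 + 7.3/3600 = 70.8520278
  S ⇒ negate
  λ: 7′ + 16.3″ = 7.27167′; 174 + 7.27167/60 = 174.1211944
  E → positive
Point 4:
  Lat: 18.151′ = 0.302517°; total 33.3025167
  S ⇒ negate
  λ: 57 + 25.69/60 = 57.4281667
  E ⇒ keep positive

1. -39.042500, -0.007500
2. -79.006357, -108.466842
3. -70.852028, 174.121194
4. -33.302517, 57.428167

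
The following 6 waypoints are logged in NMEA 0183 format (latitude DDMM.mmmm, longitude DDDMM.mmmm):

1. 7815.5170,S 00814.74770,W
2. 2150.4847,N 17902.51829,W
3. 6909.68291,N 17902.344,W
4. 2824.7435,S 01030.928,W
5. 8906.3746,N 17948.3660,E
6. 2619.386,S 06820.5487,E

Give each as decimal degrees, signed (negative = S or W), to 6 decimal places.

Point 1:
  Latitude: split at 2 digits → 78° and 15.517′; 78 + 15.517/60 = 78.2586167
  S ⇒ negate
  Lon: degrees = first 3 digits = 8, minutes = 14.7477; 8 + 14.7477/60 = 8.2457950
  W ⇒ negate
Point 2:
  φ: degrees = first 2 digits = 21, minutes = 50.4847; 21 + 50.4847/60 = 21.8414117
  N ⇒ keep positive
  λ: degrees = first 3 digits = 179, minutes = 2.51829; 179 + 2.51829/60 = 179.0419715
  W ⇒ negate
Point 3:
  Latitude: degrees = first 2 digits = 69, minutes = 9.68291; 69 + 9.68291/60 = 69.1613818
  N ⇒ keep positive
  Longitude: degrees = first 3 digits = 179, minutes = 2.344; 179 + 2.344/60 = 179.0390667
  hemisphere W, so the sign is −
Point 4:
  φ: degrees = first 2 digits = 28, minutes = 24.7435; 28 + 24.7435/60 = 28.4123917
  S → negative
  Longitude: degrees = first 3 digits = 10, minutes = 30.928; 10 + 30.928/60 = 10.5154667
  W ⇒ negate
Point 5:
  Lat: split at 2 digits → 89° and 6.3746′; 89 + 6.3746/60 = 89.1062433
  N ⇒ keep positive
  λ: degrees = first 3 digits = 179, minutes = 48.366; 179 + 48.366/60 = 179.8061000
  E → positive
Point 6:
  φ: split at 2 digits → 26° and 19.386′; 26 + 19.386/60 = 26.3231000
  hemisphere S, so the sign is −
  Longitude: degrees = first 3 digits = 68, minutes = 20.5487; 68 + 20.5487/60 = 68.3424783
  E → positive

1. -78.258617, -8.245795
2. 21.841412, -179.041972
3. 69.161382, -179.039067
4. -28.412392, -10.515467
5. 89.106243, 179.806100
6. -26.323100, 68.342478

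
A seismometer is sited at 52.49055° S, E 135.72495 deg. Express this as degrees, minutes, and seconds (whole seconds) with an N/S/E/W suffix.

Lat: 0.490550° → 29.43300′; 0.43300 × 60 = 25.98″
λ: 0.724950° → 43.49700′; 0.49700 × 60 = 29.82″

52°29′26″ S, 135°43′30″ E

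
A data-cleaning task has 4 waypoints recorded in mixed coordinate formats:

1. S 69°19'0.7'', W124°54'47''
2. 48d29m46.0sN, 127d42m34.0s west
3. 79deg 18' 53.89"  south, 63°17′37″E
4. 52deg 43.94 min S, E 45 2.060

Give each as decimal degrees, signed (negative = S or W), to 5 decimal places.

1. -69.31686, -124.91306
2. 48.49611, -127.70944
3. -79.31497, 63.29361
4. -52.73233, 45.03433

Point 1:
  φ: 19′ + 0.7″ = 19.01167′; 69 + 19.01167/60 = 69.316861
  hemisphere S, so the sign is −
  λ: 124° + 54/60 + 47/3600 = 124 + 0.900000 + 0.013056 = 124.913056
  W → negative
Point 2:
  Latitude: 29′ + 46″ = 29.76667′; 48 + 29.76667/60 = 48.496111
  N ⇒ keep positive
  λ: 127 + 42/60 + 34/3600 = 127.709444
  W → negative
Point 3:
  Lat: 79 + 18/60 + 53.89/3600 = 79.314969
  hemisphere S, so the sign is −
  Longitude: 63 + 17/60 + 37/3600 = 63.293611
  E ⇒ keep positive
Point 4:
  Lat: 43.94′ = 0.732333°; total 52.732333
  S → negative
  λ: 2.06′ = 0.034333°; total 45.034333
  E → positive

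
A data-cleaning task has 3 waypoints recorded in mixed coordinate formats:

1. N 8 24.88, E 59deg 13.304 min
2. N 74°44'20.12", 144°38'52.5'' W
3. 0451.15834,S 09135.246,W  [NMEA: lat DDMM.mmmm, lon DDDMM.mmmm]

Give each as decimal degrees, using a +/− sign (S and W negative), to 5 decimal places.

1. 8.41467, 59.22173
2. 74.73892, -144.64792
3. -4.85264, -91.58743

Point 1:
  Lat: 8 + 24.88/60 = 8.414667
  N → positive
  Lon: 13.304′ = 0.221733°; total 59.221733
  E → positive
Point 2:
  φ: 74 + 44/60 + 20.12/3600 = 74.738922
  N → positive
  λ: 144 + 38/60 + 52.5/3600 = 144.647917
  hemisphere W, so the sign is −
Point 3:
  φ: degrees = first 2 digits = 4, minutes = 51.15834; 4 + 51.15834/60 = 4.852639
  S → negative
  Longitude: degrees = first 3 digits = 91, minutes = 35.246; 91 + 35.246/60 = 91.587433
  hemisphere W, so the sign is −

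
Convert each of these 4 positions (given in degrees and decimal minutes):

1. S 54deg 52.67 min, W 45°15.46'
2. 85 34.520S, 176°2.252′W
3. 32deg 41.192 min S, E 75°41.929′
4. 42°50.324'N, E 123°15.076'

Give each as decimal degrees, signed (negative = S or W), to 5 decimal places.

1. -54.87783, -45.25767
2. -85.57533, -176.03753
3. -32.68653, 75.69882
4. 42.83873, 123.25127

Point 1:
  Latitude: 54 + 52.67/60 = 54.877833
  S → negative
  Longitude: 15.46′ = 0.257667°; total 45.257667
  W → negative
Point 2:
  Latitude: 85 + 34.52/60 = 85.575333
  hemisphere S, so the sign is −
  Lon: 176 + 2.252/60 = 176.037533
  W ⇒ negate
Point 3:
  Latitude: 32 + 41.192/60 = 32.686533
  S ⇒ negate
  Longitude: 75 + 41.929/60 = 75.698817
  E → positive
Point 4:
  φ: 42 + 50.324/60 = 42.838733
  N ⇒ keep positive
  Longitude: 123 + 15.076/60 = 123.251267
  E → positive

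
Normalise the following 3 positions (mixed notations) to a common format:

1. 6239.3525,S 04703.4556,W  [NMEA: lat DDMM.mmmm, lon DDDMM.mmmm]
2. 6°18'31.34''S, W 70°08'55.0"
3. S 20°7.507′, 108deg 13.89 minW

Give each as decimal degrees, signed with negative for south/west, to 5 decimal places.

Point 1:
  Lat: degrees = first 2 digits = 62, minutes = 39.3525; 62 + 39.3525/60 = 62.655875
  hemisphere S, so the sign is −
  λ: split at 3 digits → 047° and 3.4556′; 47 + 3.4556/60 = 47.057593
  hemisphere W, so the sign is −
Point 2:
  φ: 6 + 18/60 + 31.34/3600 = 6.308706
  hemisphere S, so the sign is −
  λ: 70 + 8/60 + 55/3600 = 70.148611
  W ⇒ negate
Point 3:
  Latitude: 7.507′ = 0.125117°; total 20.125117
  S → negative
  Lon: 108 + 13.89/60 = 108.231500
  hemisphere W, so the sign is −

1. -62.65588, -47.05759
2. -6.30871, -70.14861
3. -20.12512, -108.23150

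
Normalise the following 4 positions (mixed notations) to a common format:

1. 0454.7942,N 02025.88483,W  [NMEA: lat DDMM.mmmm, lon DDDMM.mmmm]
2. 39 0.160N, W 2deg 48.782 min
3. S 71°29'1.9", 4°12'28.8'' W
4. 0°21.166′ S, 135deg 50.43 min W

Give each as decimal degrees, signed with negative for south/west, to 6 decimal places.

1. 4.913237, -20.431414
2. 39.002667, -2.813033
3. -71.483861, -4.208000
4. -0.352767, -135.840500

Point 1:
  Lat: degrees = first 2 digits = 4, minutes = 54.7942; 4 + 54.7942/60 = 4.9132367
  N ⇒ keep positive
  λ: split at 3 digits → 020° and 25.88483′; 20 + 25.88483/60 = 20.4314138
  W ⇒ negate
Point 2:
  φ: 0.16′ = 0.002667°; total 39.0026667
  N ⇒ keep positive
  Longitude: 2 + 48.782/60 = 2.8130333
  hemisphere W, so the sign is −
Point 3:
  Lat: 71° + 29/60 + 1.9/3600 = 71 + 0.483333 + 0.000528 = 71.4838611
  hemisphere S, so the sign is −
  Longitude: 12′ + 28.8″ = 12.48000′; 4 + 12.48000/60 = 4.2080000
  W → negative
Point 4:
  φ: 21.166′ = 0.352767°; total 0.3527667
  S ⇒ negate
  λ: 50.43′ = 0.840500°; total 135.8405000
  hemisphere W, so the sign is −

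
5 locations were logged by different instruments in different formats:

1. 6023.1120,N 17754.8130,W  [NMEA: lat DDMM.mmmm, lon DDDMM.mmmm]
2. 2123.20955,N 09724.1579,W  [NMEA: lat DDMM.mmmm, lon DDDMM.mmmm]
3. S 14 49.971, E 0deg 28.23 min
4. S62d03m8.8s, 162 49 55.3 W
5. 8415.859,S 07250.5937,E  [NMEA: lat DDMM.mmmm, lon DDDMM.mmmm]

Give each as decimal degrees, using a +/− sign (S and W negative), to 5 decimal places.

1. 60.38520, -177.91355
2. 21.38683, -97.40263
3. -14.83285, 0.47050
4. -62.05244, -162.83203
5. -84.26432, 72.84323

Point 1:
  Latitude: split at 2 digits → 60° and 23.112′; 60 + 23.112/60 = 60.385200
  N ⇒ keep positive
  Lon: degrees = first 3 digits = 177, minutes = 54.813; 177 + 54.813/60 = 177.913550
  W ⇒ negate
Point 2:
  φ: split at 2 digits → 21° and 23.20955′; 21 + 23.20955/60 = 21.386826
  N ⇒ keep positive
  λ: split at 3 digits → 097° and 24.1579′; 97 + 24.1579/60 = 97.402632
  W ⇒ negate
Point 3:
  Lat: 49.971′ = 0.832850°; total 14.832850
  hemisphere S, so the sign is −
  λ: 0 + 28.23/60 = 0.470500
  E ⇒ keep positive
Point 4:
  φ: 3′ + 8.8″ = 3.14667′; 62 + 3.14667/60 = 62.052444
  hemisphere S, so the sign is −
  Lon: 162° + 49/60 + 55.3/3600 = 162 + 0.816667 + 0.015361 = 162.832028
  W ⇒ negate
Point 5:
  φ: split at 2 digits → 84° and 15.859′; 84 + 15.859/60 = 84.264317
  S ⇒ negate
  Longitude: degrees = first 3 digits = 72, minutes = 50.5937; 72 + 50.5937/60 = 72.843228
  E → positive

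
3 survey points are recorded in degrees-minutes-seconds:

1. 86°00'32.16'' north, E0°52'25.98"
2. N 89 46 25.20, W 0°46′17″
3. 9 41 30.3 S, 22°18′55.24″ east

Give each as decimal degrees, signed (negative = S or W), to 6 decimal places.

Point 1:
  φ: 86 + 0/60 + 32.16/3600 = 86.0089333
  N → positive
  λ: 0° + 52/60 + 25.98/3600 = 0 + 0.866667 + 0.007217 = 0.8738833
  E ⇒ keep positive
Point 2:
  Latitude: 46′ + 25.2″ = 46.42000′; 89 + 46.42000/60 = 89.7736667
  N ⇒ keep positive
  λ: 0° + 46/60 + 17/3600 = 0 + 0.766667 + 0.004722 = 0.7713889
  W → negative
Point 3:
  Latitude: 9 + 41/60 + 30.3/3600 = 9.6917500
  S ⇒ negate
  λ: 22° + 18/60 + 55.24/3600 = 22 + 0.300000 + 0.015344 = 22.3153444
  E → positive

1. 86.008933, 0.873883
2. 89.773667, -0.771389
3. -9.691750, 22.315344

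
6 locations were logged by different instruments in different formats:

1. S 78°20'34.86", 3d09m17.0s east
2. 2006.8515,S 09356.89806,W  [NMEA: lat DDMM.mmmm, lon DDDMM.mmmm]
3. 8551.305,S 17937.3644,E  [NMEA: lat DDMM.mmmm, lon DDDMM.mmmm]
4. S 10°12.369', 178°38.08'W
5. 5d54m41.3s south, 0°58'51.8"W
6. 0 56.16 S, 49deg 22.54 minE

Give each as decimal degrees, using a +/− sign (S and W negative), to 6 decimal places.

Point 1:
  Latitude: 78° + 20/60 + 34.86/3600 = 78 + 0.333333 + 0.009683 = 78.3430167
  S ⇒ negate
  Longitude: 9′ + 17″ = 9.28333′; 3 + 9.28333/60 = 3.1547222
  E ⇒ keep positive
Point 2:
  φ: split at 2 digits → 20° and 6.8515′; 20 + 6.8515/60 = 20.1141917
  S ⇒ negate
  λ: degrees = first 3 digits = 93, minutes = 56.89806; 93 + 56.89806/60 = 93.9483010
  hemisphere W, so the sign is −
Point 3:
  Lat: degrees = first 2 digits = 85, minutes = 51.305; 85 + 51.305/60 = 85.8550833
  S ⇒ negate
  Longitude: split at 3 digits → 179° and 37.3644′; 179 + 37.3644/60 = 179.6227400
  E → positive
Point 4:
  Latitude: 10 + 12.369/60 = 10.2061500
  S → negative
  Longitude: 178 + 38.08/60 = 178.6346667
  W → negative
Point 5:
  φ: 5° + 54/60 + 41.3/3600 = 5 + 0.900000 + 0.011472 = 5.9114722
  hemisphere S, so the sign is −
  λ: 58′ + 51.8″ = 58.86333′; 0 + 58.86333/60 = 0.9810556
  W → negative
Point 6:
  Lat: 56.16′ = 0.936000°; total 0.9360000
  S → negative
  Longitude: 49 + 22.54/60 = 49.3756667
  E → positive

1. -78.343017, 3.154722
2. -20.114192, -93.948301
3. -85.855083, 179.622740
4. -10.206150, -178.634667
5. -5.911472, -0.981056
6. -0.936000, 49.375667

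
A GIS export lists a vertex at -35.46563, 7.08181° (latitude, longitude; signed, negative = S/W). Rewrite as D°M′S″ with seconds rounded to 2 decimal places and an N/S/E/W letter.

Latitude is negative → S; |value| = 35.465630
Latitude: 0.465630 × 60 = 27.93780′ → 27′, remainder × 60 = 56.2680″
Longitude: 0.081810° → 4.90860′; 0.90860 × 60 = 54.5160″

35°27′56.27″ S, 7°04′54.52″ E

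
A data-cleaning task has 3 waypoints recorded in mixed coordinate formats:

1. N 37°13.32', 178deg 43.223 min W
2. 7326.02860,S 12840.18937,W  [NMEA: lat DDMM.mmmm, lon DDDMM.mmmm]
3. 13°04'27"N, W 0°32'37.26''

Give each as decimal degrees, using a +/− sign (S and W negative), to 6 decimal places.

1. 37.222000, -178.720383
2. -73.433810, -128.669823
3. 13.074167, -0.543683

Point 1:
  φ: 13.32′ = 0.222000°; total 37.2220000
  N → positive
  Longitude: 178 + 43.223/60 = 178.7203833
  W → negative
Point 2:
  Lat: degrees = first 2 digits = 73, minutes = 26.0286; 73 + 26.0286/60 = 73.4338100
  S → negative
  λ: degrees = first 3 digits = 128, minutes = 40.18937; 128 + 40.18937/60 = 128.6698228
  W → negative
Point 3:
  Latitude: 13° + 4/60 + 27/3600 = 13 + 0.066667 + 0.007500 = 13.0741667
  N → positive
  λ: 32′ + 37.26″ = 32.62100′; 0 + 32.62100/60 = 0.5436833
  W ⇒ negate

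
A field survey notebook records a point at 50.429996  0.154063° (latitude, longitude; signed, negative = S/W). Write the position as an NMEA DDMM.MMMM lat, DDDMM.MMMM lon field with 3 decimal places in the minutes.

5025.800,N / 00009.244,E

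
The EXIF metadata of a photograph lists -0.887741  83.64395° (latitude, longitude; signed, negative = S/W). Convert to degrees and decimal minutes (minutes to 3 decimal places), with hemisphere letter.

0° 53.264′ S, 83° 38.637′ E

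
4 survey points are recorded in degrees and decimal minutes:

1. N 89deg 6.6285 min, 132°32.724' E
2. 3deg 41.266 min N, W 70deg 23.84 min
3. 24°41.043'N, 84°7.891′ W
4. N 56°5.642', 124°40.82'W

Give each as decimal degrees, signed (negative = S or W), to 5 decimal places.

Point 1:
  Latitude: 89 + 6.6285/60 = 89.110475
  N → positive
  λ: 132 + 32.724/60 = 132.545400
  E ⇒ keep positive
Point 2:
  φ: 3 + 41.266/60 = 3.687767
  N → positive
  Longitude: 70 + 23.84/60 = 70.397333
  hemisphere W, so the sign is −
Point 3:
  Lat: 24 + 41.043/60 = 24.684050
  N → positive
  Lon: 84 + 7.891/60 = 84.131517
  hemisphere W, so the sign is −
Point 4:
  φ: 56 + 5.642/60 = 56.094033
  N ⇒ keep positive
  λ: 40.82′ = 0.680333°; total 124.680333
  W ⇒ negate

1. 89.11048, 132.54540
2. 3.68777, -70.39733
3. 24.68405, -84.13152
4. 56.09403, -124.68033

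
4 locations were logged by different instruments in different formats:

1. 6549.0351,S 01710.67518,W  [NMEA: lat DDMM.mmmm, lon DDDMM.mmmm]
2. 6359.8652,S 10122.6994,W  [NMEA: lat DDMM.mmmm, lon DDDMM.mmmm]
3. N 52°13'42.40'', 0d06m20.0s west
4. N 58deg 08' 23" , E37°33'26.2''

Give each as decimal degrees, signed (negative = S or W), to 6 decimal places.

Point 1:
  Lat: split at 2 digits → 65° and 49.0351′; 65 + 49.0351/60 = 65.8172517
  S → negative
  λ: split at 3 digits → 017° and 10.67518′; 17 + 10.67518/60 = 17.1779197
  hemisphere W, so the sign is −
Point 2:
  Latitude: split at 2 digits → 63° and 59.8652′; 63 + 59.8652/60 = 63.9977533
  S ⇒ negate
  Longitude: degrees = first 3 digits = 101, minutes = 22.6994; 101 + 22.6994/60 = 101.3783233
  W ⇒ negate
Point 3:
  Latitude: 52° + 13/60 + 42.4/3600 = 52 + 0.216667 + 0.011778 = 52.2284444
  N ⇒ keep positive
  Lon: 0 + 6/60 + 20/3600 = 0.1055556
  hemisphere W, so the sign is −
Point 4:
  φ: 58° + 8/60 + 23/3600 = 58 + 0.133333 + 0.006389 = 58.1397222
  N ⇒ keep positive
  Lon: 37° + 33/60 + 26.2/3600 = 37 + 0.550000 + 0.007278 = 37.5572778
  E → positive

1. -65.817252, -17.177920
2. -63.997753, -101.378323
3. 52.228444, -0.105556
4. 58.139722, 37.557278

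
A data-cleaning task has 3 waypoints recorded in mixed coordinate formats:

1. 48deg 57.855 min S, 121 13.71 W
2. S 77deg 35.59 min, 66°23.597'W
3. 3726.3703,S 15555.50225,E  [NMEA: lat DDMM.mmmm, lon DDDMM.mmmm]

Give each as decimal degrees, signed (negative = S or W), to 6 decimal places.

1. -48.964250, -121.228500
2. -77.593167, -66.393283
3. -37.439505, 155.925038

Point 1:
  Latitude: 48 + 57.855/60 = 48.9642500
  S → negative
  Longitude: 13.71′ = 0.228500°; total 121.2285000
  W ⇒ negate
Point 2:
  Latitude: 35.59′ = 0.593167°; total 77.5931667
  S → negative
  λ: 66 + 23.597/60 = 66.3932833
  hemisphere W, so the sign is −
Point 3:
  φ: degrees = first 2 digits = 37, minutes = 26.3703; 37 + 26.3703/60 = 37.4395050
  hemisphere S, so the sign is −
  Longitude: split at 3 digits → 155° and 55.50225′; 155 + 55.50225/60 = 155.9250375
  E ⇒ keep positive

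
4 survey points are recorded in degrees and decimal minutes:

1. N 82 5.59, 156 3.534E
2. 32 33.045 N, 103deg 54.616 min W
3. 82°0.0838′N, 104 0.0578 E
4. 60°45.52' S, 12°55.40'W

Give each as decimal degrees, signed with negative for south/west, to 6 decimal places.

Point 1:
  Lat: 5.59′ = 0.093167°; total 82.0931667
  N ⇒ keep positive
  Longitude: 3.534′ = 0.058900°; total 156.0589000
  E ⇒ keep positive
Point 2:
  φ: 33.045′ = 0.550750°; total 32.5507500
  N ⇒ keep positive
  λ: 103 + 54.616/60 = 103.9102667
  hemisphere W, so the sign is −
Point 3:
  Latitude: 82 + 0.0838/60 = 82.0013967
  N → positive
  Longitude: 104 + 0.0578/60 = 104.0009633
  E ⇒ keep positive
Point 4:
  φ: 60 + 45.52/60 = 60.7586667
  S → negative
  Longitude: 55.4′ = 0.923333°; total 12.9233333
  hemisphere W, so the sign is −

1. 82.093167, 156.058900
2. 32.550750, -103.910267
3. 82.001397, 104.000963
4. -60.758667, -12.923333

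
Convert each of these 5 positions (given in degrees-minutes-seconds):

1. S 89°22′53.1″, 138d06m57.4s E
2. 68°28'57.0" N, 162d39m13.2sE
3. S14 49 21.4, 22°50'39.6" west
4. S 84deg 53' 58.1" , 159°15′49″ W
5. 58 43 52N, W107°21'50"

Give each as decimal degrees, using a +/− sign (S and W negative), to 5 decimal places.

Point 1:
  Latitude: 89 + 22/60 + 53.1/3600 = 89.381417
  S → negative
  λ: 6′ + 57.4″ = 6.95667′; 138 + 6.95667/60 = 138.115944
  E → positive
Point 2:
  Latitude: 28′ + 57″ = 28.95000′; 68 + 28.95000/60 = 68.482500
  N → positive
  Lon: 162° + 39/60 + 13.2/3600 = 162 + 0.650000 + 0.003667 = 162.653667
  E → positive
Point 3:
  φ: 14 + 49/60 + 21.4/3600 = 14.822611
  S → negative
  Lon: 22 + 50/60 + 39.6/3600 = 22.844333
  W ⇒ negate
Point 4:
  Latitude: 84° + 53/60 + 58.1/3600 = 84 + 0.883333 + 0.016139 = 84.899472
  S → negative
  Longitude: 159° + 15/60 + 49/3600 = 159 + 0.250000 + 0.013611 = 159.263611
  hemisphere W, so the sign is −
Point 5:
  Latitude: 58 + 43/60 + 52/3600 = 58.731111
  N ⇒ keep positive
  Longitude: 21′ + 50″ = 21.83333′; 107 + 21.83333/60 = 107.363889
  W ⇒ negate

1. -89.38142, 138.11594
2. 68.48250, 162.65367
3. -14.82261, -22.84433
4. -84.89947, -159.26361
5. 58.73111, -107.36389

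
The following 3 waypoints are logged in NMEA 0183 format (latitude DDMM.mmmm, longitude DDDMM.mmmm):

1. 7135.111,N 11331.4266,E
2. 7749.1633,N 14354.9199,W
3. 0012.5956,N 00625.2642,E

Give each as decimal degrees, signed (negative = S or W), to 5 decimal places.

Point 1:
  Latitude: degrees = first 2 digits = 71, minutes = 35.111; 71 + 35.111/60 = 71.585183
  N → positive
  Lon: degrees = first 3 digits = 113, minutes = 31.4266; 113 + 31.4266/60 = 113.523777
  E ⇒ keep positive
Point 2:
  Latitude: degrees = first 2 digits = 77, minutes = 49.1633; 77 + 49.1633/60 = 77.819388
  N ⇒ keep positive
  Lon: split at 3 digits → 143° and 54.9199′; 143 + 54.9199/60 = 143.915332
  W → negative
Point 3:
  Latitude: degrees = first 2 digits = 0, minutes = 12.5956; 0 + 12.5956/60 = 0.209927
  N → positive
  λ: split at 3 digits → 006° and 25.2642′; 6 + 25.2642/60 = 6.421070
  E ⇒ keep positive

1. 71.58518, 113.52378
2. 77.81939, -143.91533
3. 0.20993, 6.42107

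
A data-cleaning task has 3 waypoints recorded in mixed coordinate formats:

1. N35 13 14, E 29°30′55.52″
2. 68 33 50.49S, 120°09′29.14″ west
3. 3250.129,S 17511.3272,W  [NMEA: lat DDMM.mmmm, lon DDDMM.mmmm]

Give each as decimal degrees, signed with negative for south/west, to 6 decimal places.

1. 35.220556, 29.515422
2. -68.564025, -120.158094
3. -32.835483, -175.188787

Point 1:
  Latitude: 35° + 13/60 + 14/3600 = 35 + 0.216667 + 0.003889 = 35.2205556
  N ⇒ keep positive
  Lon: 29 + 30/60 + 55.52/3600 = 29.5154222
  E ⇒ keep positive
Point 2:
  Lat: 33′ + 50.49″ = 33.84150′; 68 + 33.84150/60 = 68.5640250
  S ⇒ negate
  Lon: 120° + 9/60 + 29.14/3600 = 120 + 0.150000 + 0.008094 = 120.1580944
  W → negative
Point 3:
  Lat: split at 2 digits → 32° and 50.129′; 32 + 50.129/60 = 32.8354833
  S ⇒ negate
  λ: split at 3 digits → 175° and 11.3272′; 175 + 11.3272/60 = 175.1887867
  W → negative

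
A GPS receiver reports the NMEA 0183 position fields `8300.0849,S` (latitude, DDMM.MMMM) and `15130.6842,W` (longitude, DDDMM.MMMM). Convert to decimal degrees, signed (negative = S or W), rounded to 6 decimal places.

φ: degrees = first 2 digits = 83, minutes = 0.0849; 83 + 0.0849/60 = 83.0014150
hemisphere S, so the sign is −
λ: split at 3 digits → 151° and 30.6842′; 151 + 30.6842/60 = 151.5114033
hemisphere W, so the sign is −

-83.001415, -151.511403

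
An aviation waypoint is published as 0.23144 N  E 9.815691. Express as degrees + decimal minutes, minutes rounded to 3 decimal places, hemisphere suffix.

0° 13.886′ N, 9° 48.941′ E

Latitude: fractional part 0.231440 → 13.88640 minutes
λ: minutes = (9.815691 − 9) × 60 = 48.94146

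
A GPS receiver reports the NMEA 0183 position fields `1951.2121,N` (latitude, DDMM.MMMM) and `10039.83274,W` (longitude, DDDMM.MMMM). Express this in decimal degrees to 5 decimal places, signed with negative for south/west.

Lat: split at 2 digits → 19° and 51.2121′; 19 + 51.2121/60 = 19.853535
N → positive
λ: degrees = first 3 digits = 100, minutes = 39.83274; 100 + 39.83274/60 = 100.663879
W → negative

19.85354, -100.66388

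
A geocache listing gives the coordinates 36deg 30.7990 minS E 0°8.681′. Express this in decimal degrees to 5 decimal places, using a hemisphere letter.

36.51332° S, 0.14468° E

φ: 36 + 30.799/60 = 36.513317
Longitude: 8.681′ = 0.144683°; total 0.144683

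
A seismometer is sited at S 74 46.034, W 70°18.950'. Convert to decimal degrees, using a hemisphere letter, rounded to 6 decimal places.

Latitude: 74 + 46.034/60 = 74.7672333
λ: 70 + 18.95/60 = 70.3158333

74.767233° S, 70.315833° W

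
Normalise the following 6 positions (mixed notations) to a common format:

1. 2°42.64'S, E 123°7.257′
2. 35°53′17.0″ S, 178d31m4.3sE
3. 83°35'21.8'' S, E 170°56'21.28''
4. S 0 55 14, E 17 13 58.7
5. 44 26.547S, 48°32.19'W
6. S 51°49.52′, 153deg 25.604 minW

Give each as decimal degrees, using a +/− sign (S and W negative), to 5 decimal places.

Point 1:
  φ: 42.64′ = 0.710667°; total 2.710667
  hemisphere S, so the sign is −
  Longitude: 123 + 7.257/60 = 123.120950
  E ⇒ keep positive
Point 2:
  Latitude: 35° + 53/60 + 17/3600 = 35 + 0.883333 + 0.004722 = 35.888056
  S → negative
  λ: 31′ + 4.3″ = 31.07167′; 178 + 31.07167/60 = 178.517861
  E → positive
Point 3:
  φ: 83° + 35/60 + 21.8/3600 = 83 + 0.583333 + 0.006056 = 83.589389
  hemisphere S, so the sign is −
  Longitude: 170° + 56/60 + 21.28/3600 = 170 + 0.933333 + 0.005911 = 170.939244
  E → positive
Point 4:
  φ: 0° + 55/60 + 14/3600 = 0 + 0.916667 + 0.003889 = 0.920556
  S → negative
  Longitude: 17° + 13/60 + 58.7/3600 = 17 + 0.216667 + 0.016306 = 17.232972
  E → positive
Point 5:
  Latitude: 26.547′ = 0.442450°; total 44.442450
  S → negative
  λ: 48 + 32.19/60 = 48.536500
  W → negative
Point 6:
  φ: 49.52′ = 0.825333°; total 51.825333
  hemisphere S, so the sign is −
  λ: 25.604′ = 0.426733°; total 153.426733
  W ⇒ negate

1. -2.71067, 123.12095
2. -35.88806, 178.51786
3. -83.58939, 170.93924
4. -0.92056, 17.23297
5. -44.44245, -48.53650
6. -51.82533, -153.42673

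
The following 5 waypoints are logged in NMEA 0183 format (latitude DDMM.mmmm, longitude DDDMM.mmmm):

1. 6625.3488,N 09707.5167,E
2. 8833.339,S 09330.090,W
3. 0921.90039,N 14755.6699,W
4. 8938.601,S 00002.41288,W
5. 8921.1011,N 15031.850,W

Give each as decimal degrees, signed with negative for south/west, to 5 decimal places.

1. 66.42248, 97.12528
2. -88.55565, -93.50150
3. 9.36501, -147.92783
4. -89.64335, -0.04021
5. 89.35169, -150.53083

Point 1:
  φ: split at 2 digits → 66° and 25.3488′; 66 + 25.3488/60 = 66.422480
  N → positive
  λ: split at 3 digits → 097° and 7.5167′; 97 + 7.5167/60 = 97.125278
  E → positive
Point 2:
  φ: split at 2 digits → 88° and 33.339′; 88 + 33.339/60 = 88.555650
  S → negative
  λ: degrees = first 3 digits = 93, minutes = 30.09; 93 + 30.09/60 = 93.501500
  W → negative
Point 3:
  Latitude: split at 2 digits → 09° and 21.90039′; 9 + 21.90039/60 = 9.365007
  N → positive
  λ: degrees = first 3 digits = 147, minutes = 55.6699; 147 + 55.6699/60 = 147.927832
  W → negative
Point 4:
  Latitude: degrees = first 2 digits = 89, minutes = 38.601; 89 + 38.601/60 = 89.643350
  S → negative
  λ: split at 3 digits → 000° and 2.41288′; 0 + 2.41288/60 = 0.040215
  W ⇒ negate
Point 5:
  φ: degrees = first 2 digits = 89, minutes = 21.1011; 89 + 21.1011/60 = 89.351685
  N → positive
  λ: degrees = first 3 digits = 150, minutes = 31.85; 150 + 31.85/60 = 150.530833
  hemisphere W, so the sign is −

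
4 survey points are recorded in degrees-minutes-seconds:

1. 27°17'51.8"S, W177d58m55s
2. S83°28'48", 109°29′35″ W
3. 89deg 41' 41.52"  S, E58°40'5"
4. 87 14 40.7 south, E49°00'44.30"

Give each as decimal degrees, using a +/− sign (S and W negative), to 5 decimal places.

1. -27.29772, -177.98194
2. -83.48000, -109.49306
3. -89.69487, 58.66806
4. -87.24464, 49.01231

Point 1:
  Lat: 27° + 17/60 + 51.8/3600 = 27 + 0.283333 + 0.014389 = 27.297722
  S ⇒ negate
  Longitude: 177 + 58/60 + 55/3600 = 177.981944
  W ⇒ negate
Point 2:
  φ: 28′ + 48″ = 28.80000′; 83 + 28.80000/60 = 83.480000
  hemisphere S, so the sign is −
  Longitude: 29′ + 35″ = 29.58333′; 109 + 29.58333/60 = 109.493056
  W ⇒ negate
Point 3:
  Latitude: 89 + 41/60 + 41.52/3600 = 89.694867
  S → negative
  Longitude: 58 + 40/60 + 5/3600 = 58.668056
  E ⇒ keep positive
Point 4:
  Latitude: 87 + 14/60 + 40.7/3600 = 87.244639
  S ⇒ negate
  Longitude: 0′ + 44.3″ = 0.73833′; 49 + 0.73833/60 = 49.012306
  E ⇒ keep positive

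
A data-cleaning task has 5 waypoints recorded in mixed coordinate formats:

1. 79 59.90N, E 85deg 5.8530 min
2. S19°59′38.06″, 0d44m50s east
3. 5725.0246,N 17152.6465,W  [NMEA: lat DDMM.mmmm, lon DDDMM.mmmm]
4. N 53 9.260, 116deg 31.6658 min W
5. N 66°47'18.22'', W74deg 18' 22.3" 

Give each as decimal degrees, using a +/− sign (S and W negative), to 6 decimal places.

Point 1:
  Latitude: 59.9′ = 0.998333°; total 79.9983333
  N → positive
  Longitude: 5.853′ = 0.097550°; total 85.0975500
  E ⇒ keep positive
Point 2:
  φ: 19 + 59/60 + 38.06/3600 = 19.9939056
  hemisphere S, so the sign is −
  Lon: 0 + 44/60 + 50/3600 = 0.7472222
  E → positive
Point 3:
  Latitude: degrees = first 2 digits = 57, minutes = 25.0246; 57 + 25.0246/60 = 57.4170767
  N ⇒ keep positive
  Lon: split at 3 digits → 171° and 52.6465′; 171 + 52.6465/60 = 171.8774417
  W → negative
Point 4:
  Lat: 9.26′ = 0.154333°; total 53.1543333
  N ⇒ keep positive
  Lon: 116 + 31.6658/60 = 116.5277633
  W → negative
Point 5:
  φ: 47′ + 18.22″ = 47.30367′; 66 + 47.30367/60 = 66.7883944
  N → positive
  Longitude: 74° + 18/60 + 22.3/3600 = 74 + 0.300000 + 0.006194 = 74.3061944
  W → negative

1. 79.998333, 85.097550
2. -19.993906, 0.747222
3. 57.417077, -171.877442
4. 53.154333, -116.527763
5. 66.788394, -74.306194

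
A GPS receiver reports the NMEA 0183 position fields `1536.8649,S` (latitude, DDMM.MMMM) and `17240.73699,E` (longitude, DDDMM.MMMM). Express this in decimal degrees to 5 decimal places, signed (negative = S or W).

-15.61442, 172.67895

Lat: split at 2 digits → 15° and 36.8649′; 15 + 36.8649/60 = 15.614415
hemisphere S, so the sign is −
Lon: degrees = first 3 digits = 172, minutes = 40.73699; 172 + 40.73699/60 = 172.678950
E → positive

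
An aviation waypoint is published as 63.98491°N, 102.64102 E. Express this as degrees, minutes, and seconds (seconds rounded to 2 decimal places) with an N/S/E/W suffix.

Latitude: 0.984910° → 59.09460′; 0.09460 × 60 = 5.6760″
Lon: 0.641020° → 38.46120′; 0.46120 × 60 = 27.6720″

63°59′5.68″ N, 102°38′27.67″ E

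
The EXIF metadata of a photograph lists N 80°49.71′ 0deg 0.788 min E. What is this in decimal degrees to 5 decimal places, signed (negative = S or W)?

80.82850, 0.01313

φ: 80 + 49.71/60 = 80.828500
N ⇒ keep positive
Lon: 0.788′ = 0.013133°; total 0.013133
E → positive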